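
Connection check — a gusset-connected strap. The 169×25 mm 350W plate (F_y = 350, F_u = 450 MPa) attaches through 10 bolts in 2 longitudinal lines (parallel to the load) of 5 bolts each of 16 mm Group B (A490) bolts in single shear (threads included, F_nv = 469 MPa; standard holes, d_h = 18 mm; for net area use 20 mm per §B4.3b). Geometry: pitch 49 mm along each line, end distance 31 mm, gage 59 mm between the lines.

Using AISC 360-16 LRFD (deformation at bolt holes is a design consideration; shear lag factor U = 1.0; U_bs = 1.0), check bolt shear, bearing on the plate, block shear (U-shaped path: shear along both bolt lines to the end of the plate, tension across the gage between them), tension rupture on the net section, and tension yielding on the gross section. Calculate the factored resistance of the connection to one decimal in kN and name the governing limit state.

Bolt shear: A_b = π(16)²/4 = 201.06 mm². φR_n = 0.75 × 469 × 201.06 × 10 × 1 = 707.2 kN.
Bearing (25 mm plate, F_u = 450 MPa): end bolts L_c = 31 − 18/2 = 22, R_n = min(1.2×22×25×450, 2.4×16×25×450) = 297 kN/bolt; interior L_c = 49 − 18 = 31, R_n = 418.5 kN/bolt. φR_n = 0.75 × (2×297 + 8×418.5) = 2956.5 kN.
Block shear: shear path 2×[31+4×49] = 2×227 mm, A_gv = 11350, A_nv = 2×(227 − 4.5×20)×25 = 6850 mm²; tension across gage: (59 − 1×20)×25 = 975 mm². R_n = min(0.6×450×6850, 0.6×350×11350) + 1.0×450×975 = min(1849.5, 2383.5) + 438.75 = 2288.3 kN. φR_n = 0.75 × 2288.3 = 1716.2 kN.
Tension rupture (net): A_n = (169 − 2×20)×25 = 3225 mm² (U = 1.0, A_e = A_n). φR_n = 0.75 × 450 × 3225 = 1088.4 kN.
Tension yield (gross): A_g = 169×25 = 4225 mm². φR_n = 0.90 × 350 × 4225 = 1330.9 kN.
Governing: min(707.2, 2956.5, 1716.2, 1088.4, 1330.9) = 707.2 kN → bolt shear.

707.2 kN (bolt shear governs)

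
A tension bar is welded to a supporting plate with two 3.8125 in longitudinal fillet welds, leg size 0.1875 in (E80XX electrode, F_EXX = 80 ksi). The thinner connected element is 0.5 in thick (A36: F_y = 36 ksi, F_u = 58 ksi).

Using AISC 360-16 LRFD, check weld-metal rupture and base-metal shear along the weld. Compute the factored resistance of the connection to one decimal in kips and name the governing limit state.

Weld metal: throat = 0.707×0.1875 = 0.13256 in, L = 2×3.8125 = 7.625 in. φR_n = 0.75 × 0.6 × 80 × 0.13256 × 7.625 = 36.4 kips.
Base metal shear (0.5 in plate): yield φR_n = 1.0×0.6×36×0.5×7.625 = 82.4 kips; rupture φR_n = 0.75×0.6×58×0.5×7.625 = 99.5 kips; take 82.4 kips (yield).
Governing: min(36.4, 82.4) = 36.4 kips → weld metal.

36.4 kips (weld metal governs)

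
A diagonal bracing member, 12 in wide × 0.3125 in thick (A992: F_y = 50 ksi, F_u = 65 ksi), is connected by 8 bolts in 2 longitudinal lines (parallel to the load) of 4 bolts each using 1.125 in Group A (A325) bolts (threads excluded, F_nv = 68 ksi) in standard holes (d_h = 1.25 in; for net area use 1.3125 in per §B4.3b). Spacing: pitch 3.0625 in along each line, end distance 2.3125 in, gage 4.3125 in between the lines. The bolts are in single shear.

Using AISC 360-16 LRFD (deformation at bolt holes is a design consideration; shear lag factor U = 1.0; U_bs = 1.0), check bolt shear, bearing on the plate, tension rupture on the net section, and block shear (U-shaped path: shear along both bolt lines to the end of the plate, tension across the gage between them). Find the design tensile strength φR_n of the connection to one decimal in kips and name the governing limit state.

142.8 kips (net-section rupture governs)

Bolt shear: A_b = π(1.125)²/4 = 0.99402 in². φR_n = 0.75 × 68 × 0.99402 × 8 × 1 = 405.6 kips.
Bearing (0.3125 in plate, F_u = 65 ksi): end bolts L_c = 2.3125 − 1.25/2 = 1.6875, R_n = min(1.2×1.6875×0.3125×65, 2.4×1.125×0.3125×65) = 41.133 kips/bolt; interior L_c = 3.0625 − 1.25 = 1.8125, R_n = 44.18 kips/bolt. φR_n = 0.75 × (2×41.133 + 6×44.18) = 260.5 kips.
Tension rupture (net): A_n = (12 − 2×1.3125)×0.3125 = 2.9297 in² (U = 1.0, A_e = A_n). φR_n = 0.75 × 65 × 2.9297 = 142.8 kips.
Block shear: shear path 2×[2.3125+3×3.0625] = 2×11.5 in, A_gv = 7.1875, A_nv = 2×(11.5 − 3.5×1.3125)×0.3125 = 4.3164 in²; tension across gage: (4.3125 − 1×1.3125)×0.3125 = 0.9375 in². R_n = min(0.6×65×4.3164, 0.6×50×7.1875) + 1.0×65×0.9375 = min(168.34, 215.63) + 60.938 = 229.28 kips. φR_n = 0.75 × 229.28 = 172.0 kips.
Governing: min(405.6, 260.5, 142.8, 172.0) = 142.8 kips → net-section rupture.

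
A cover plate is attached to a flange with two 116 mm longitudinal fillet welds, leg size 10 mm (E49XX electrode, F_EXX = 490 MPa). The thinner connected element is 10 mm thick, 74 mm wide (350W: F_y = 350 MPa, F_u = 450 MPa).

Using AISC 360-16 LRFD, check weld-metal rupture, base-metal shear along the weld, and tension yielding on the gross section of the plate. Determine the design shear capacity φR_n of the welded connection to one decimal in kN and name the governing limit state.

233.1 kN (gross-section yield governs)

Weld metal: throat = 0.707×10 = 7.07 mm, L = 2×116 = 232 mm. φR_n = 0.75 × 0.6 × 490 × 7.07 × 232 = 361.7 kN.
Base metal shear (10 mm plate): yield φR_n = 1.0×0.6×350×10×232 = 487.2 kN; rupture φR_n = 0.75×0.6×450×10×232 = 469.8 kN; take 469.8 kN (rupture).
Tension yield (gross): A_g = 74×10 = 740 mm². φR_n = 0.90 × 350 × 740 = 233.1 kN.
Governing: min(361.7, 469.8, 233.1) = 233.1 kN → gross-section yield.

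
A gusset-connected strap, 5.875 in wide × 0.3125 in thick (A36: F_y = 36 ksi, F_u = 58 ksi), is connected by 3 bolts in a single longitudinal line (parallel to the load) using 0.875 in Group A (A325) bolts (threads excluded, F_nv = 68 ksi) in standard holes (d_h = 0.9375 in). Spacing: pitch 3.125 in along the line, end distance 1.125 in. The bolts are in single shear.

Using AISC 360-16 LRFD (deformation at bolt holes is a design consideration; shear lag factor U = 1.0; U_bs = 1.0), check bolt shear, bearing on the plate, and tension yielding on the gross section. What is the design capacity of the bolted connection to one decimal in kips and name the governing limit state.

59.5 kips (gross-section yield governs)

Bolt shear: A_b = π(0.875)²/4 = 0.60132 in². φR_n = 0.75 × 68 × 0.60132 × 3 × 1 = 92.0 kips.
Bearing (0.3125 in plate, F_u = 58 ksi): end bolts L_c = 1.125 − 0.9375/2 = 0.65625, R_n = min(1.2×0.65625×0.3125×58, 2.4×0.875×0.3125×58) = 14.273 kips/bolt; interior L_c = 3.125 − 0.9375 = 2.1875, R_n = 38.063 kips/bolt. φR_n = 0.75 × (1×14.273 + 2×38.063) = 67.8 kips.
Tension yield (gross): A_g = 5.875×0.3125 = 1.8359 in². φR_n = 0.90 × 36 × 1.8359 = 59.5 kips.
Governing: min(92.0, 67.8, 59.5) = 59.5 kips → gross-section yield.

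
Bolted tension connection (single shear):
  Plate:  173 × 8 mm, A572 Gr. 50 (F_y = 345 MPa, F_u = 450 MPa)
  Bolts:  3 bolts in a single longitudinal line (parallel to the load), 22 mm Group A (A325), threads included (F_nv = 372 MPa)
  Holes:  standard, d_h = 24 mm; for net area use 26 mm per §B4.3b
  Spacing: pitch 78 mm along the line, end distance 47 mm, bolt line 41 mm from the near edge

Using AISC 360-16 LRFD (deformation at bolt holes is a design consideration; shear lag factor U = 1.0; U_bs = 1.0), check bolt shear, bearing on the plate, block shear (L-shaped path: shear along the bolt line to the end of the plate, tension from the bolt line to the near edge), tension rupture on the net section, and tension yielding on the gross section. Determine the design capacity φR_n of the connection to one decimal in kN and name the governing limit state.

Bolt shear: A_b = π(22)²/4 = 380.13 mm². φR_n = 0.75 × 372 × 380.13 × 3 × 1 = 318.2 kN.
Bearing (8 mm plate, F_u = 450 MPa): end bolts L_c = 47 − 24/2 = 35, R_n = min(1.2×35×8×450, 2.4×22×8×450) = 151.2 kN/bolt; interior L_c = 78 − 24 = 54, R_n = 190.08 kN/bolt. φR_n = 0.75 × (1×151.2 + 2×190.08) = 398.5 kN.
Block shear: shear path 1×[47+2×78] = 1×203 mm, A_gv = 1624, A_nv = 1×(203 − 2.5×26)×8 = 1104 mm²; tension to near edge: (41 − 0.5×26)×8 = 224 mm². R_n = min(0.6×450×1104, 0.6×345×1624) + 1.0×450×224 = min(298.08, 336.17) + 100.8 = 398.88 kN. φR_n = 0.75 × 398.88 = 299.2 kN.
Tension rupture (net): A_n = (173 − 1×26)×8 = 1176 mm² (U = 1.0, A_e = A_n). φR_n = 0.75 × 450 × 1176 = 396.9 kN.
Tension yield (gross): A_g = 173×8 = 1384 mm². φR_n = 0.90 × 345 × 1384 = 429.7 kN.
Governing: min(318.2, 398.5, 299.2, 396.9, 429.7) = 299.2 kN → block shear.

299.2 kN (block shear governs)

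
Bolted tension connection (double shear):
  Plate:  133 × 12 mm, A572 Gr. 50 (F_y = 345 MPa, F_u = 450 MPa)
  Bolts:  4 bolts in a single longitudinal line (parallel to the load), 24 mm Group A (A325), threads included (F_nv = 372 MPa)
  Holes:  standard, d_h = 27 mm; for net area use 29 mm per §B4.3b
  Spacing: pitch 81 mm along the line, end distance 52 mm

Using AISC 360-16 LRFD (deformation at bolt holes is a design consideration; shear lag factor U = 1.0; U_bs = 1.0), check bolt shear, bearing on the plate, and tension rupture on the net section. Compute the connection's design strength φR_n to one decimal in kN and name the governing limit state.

421.2 kN (net-section rupture governs)

Bolt shear: A_b = π(24)²/4 = 452.39 mm². φR_n = 0.75 × 372 × 452.39 × 4 × 2 = 1009.7 kN.
Bearing (12 mm plate, F_u = 450 MPa): end bolts L_c = 52 − 27/2 = 38.5, R_n = min(1.2×38.5×12×450, 2.4×24×12×450) = 249.48 kN/bolt; interior L_c = 81 − 27 = 54, R_n = 311.04 kN/bolt. φR_n = 0.75 × (1×249.48 + 3×311.04) = 887.0 kN.
Tension rupture (net): A_n = (133 − 1×29)×12 = 1248 mm² (U = 1.0, A_e = A_n). φR_n = 0.75 × 450 × 1248 = 421.2 kN.
Governing: min(1009.7, 887.0, 421.2) = 421.2 kN → net-section rupture.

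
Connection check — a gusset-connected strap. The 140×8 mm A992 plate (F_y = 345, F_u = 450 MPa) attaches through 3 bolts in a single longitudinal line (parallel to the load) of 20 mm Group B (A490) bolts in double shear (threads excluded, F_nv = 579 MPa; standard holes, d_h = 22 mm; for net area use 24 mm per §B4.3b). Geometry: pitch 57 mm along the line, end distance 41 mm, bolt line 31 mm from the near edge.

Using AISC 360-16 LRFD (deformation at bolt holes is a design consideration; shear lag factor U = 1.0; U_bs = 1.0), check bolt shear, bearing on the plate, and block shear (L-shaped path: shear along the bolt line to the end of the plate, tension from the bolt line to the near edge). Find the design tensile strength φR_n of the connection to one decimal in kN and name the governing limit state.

205.2 kN (block shear governs)

Bolt shear: A_b = π(20)²/4 = 314.16 mm². φR_n = 0.75 × 579 × 314.16 × 3 × 2 = 818.5 kN.
Bearing (8 mm plate, F_u = 450 MPa): end bolts L_c = 41 − 22/2 = 30, R_n = min(1.2×30×8×450, 2.4×20×8×450) = 129.6 kN/bolt; interior L_c = 57 − 22 = 35, R_n = 151.2 kN/bolt. φR_n = 0.75 × (1×129.6 + 2×151.2) = 324.0 kN.
Block shear: shear path 1×[41+2×57] = 1×155 mm, A_gv = 1240, A_nv = 1×(155 − 2.5×24)×8 = 760 mm²; tension to near edge: (31 − 0.5×24)×8 = 152 mm². R_n = min(0.6×450×760, 0.6×345×1240) + 1.0×450×152 = min(205.2, 256.68) + 68.4 = 273.6 kN. φR_n = 0.75 × 273.6 = 205.2 kN.
Governing: min(818.5, 324.0, 205.2) = 205.2 kN → block shear.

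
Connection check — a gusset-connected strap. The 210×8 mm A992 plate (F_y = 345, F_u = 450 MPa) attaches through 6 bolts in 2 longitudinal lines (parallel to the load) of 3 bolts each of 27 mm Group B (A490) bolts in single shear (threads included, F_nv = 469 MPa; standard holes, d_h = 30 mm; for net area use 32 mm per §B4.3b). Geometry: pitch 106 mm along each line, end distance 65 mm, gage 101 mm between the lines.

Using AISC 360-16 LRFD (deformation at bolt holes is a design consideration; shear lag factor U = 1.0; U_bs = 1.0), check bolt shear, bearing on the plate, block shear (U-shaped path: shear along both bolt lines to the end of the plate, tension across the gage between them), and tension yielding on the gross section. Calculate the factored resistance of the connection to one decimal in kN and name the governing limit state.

521.6 kN (gross-section yield governs)

Bolt shear: A_b = π(27)²/4 = 572.56 mm². φR_n = 0.75 × 469 × 572.56 × 6 × 1 = 1208.4 kN.
Bearing (8 mm plate, F_u = 450 MPa): end bolts L_c = 65 − 30/2 = 50, R_n = min(1.2×50×8×450, 2.4×27×8×450) = 216 kN/bolt; interior L_c = 106 − 30 = 76, R_n = 233.28 kN/bolt. φR_n = 0.75 × (2×216 + 4×233.28) = 1023.8 kN.
Block shear: shear path 2×[65+2×106] = 2×277 mm, A_gv = 4432, A_nv = 2×(277 − 2.5×32)×8 = 3152 mm²; tension across gage: (101 − 1×32)×8 = 552 mm². R_n = min(0.6×450×3152, 0.6×345×4432) + 1.0×450×552 = min(851.04, 917.42) + 248.4 = 1099.4 kN. φR_n = 0.75 × 1099.4 = 824.6 kN.
Tension yield (gross): A_g = 210×8 = 1680 mm². φR_n = 0.90 × 345 × 1680 = 521.6 kN.
Governing: min(1208.4, 1023.8, 824.6, 521.6) = 521.6 kN → gross-section yield.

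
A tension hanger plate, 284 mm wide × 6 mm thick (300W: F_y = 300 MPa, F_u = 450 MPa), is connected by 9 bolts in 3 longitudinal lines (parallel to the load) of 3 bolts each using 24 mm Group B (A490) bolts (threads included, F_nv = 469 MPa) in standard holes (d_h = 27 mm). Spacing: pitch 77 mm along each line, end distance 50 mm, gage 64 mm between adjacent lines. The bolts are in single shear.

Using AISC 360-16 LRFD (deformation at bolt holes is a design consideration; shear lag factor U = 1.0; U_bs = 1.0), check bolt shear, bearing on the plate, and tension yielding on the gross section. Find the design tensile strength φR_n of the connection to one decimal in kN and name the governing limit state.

460.1 kN (gross-section yield governs)

Bolt shear: A_b = π(24)²/4 = 452.39 mm². φR_n = 0.75 × 469 × 452.39 × 9 × 1 = 1432.2 kN.
Bearing (6 mm plate, F_u = 450 MPa): end bolts L_c = 50 − 27/2 = 36.5, R_n = min(1.2×36.5×6×450, 2.4×24×6×450) = 118.26 kN/bolt; interior L_c = 77 − 27 = 50, R_n = 155.52 kN/bolt. φR_n = 0.75 × (3×118.26 + 6×155.52) = 965.9 kN.
Tension yield (gross): A_g = 284×6 = 1704 mm². φR_n = 0.90 × 300 × 1704 = 460.1 kN.
Governing: min(1432.2, 965.9, 460.1) = 460.1 kN → gross-section yield.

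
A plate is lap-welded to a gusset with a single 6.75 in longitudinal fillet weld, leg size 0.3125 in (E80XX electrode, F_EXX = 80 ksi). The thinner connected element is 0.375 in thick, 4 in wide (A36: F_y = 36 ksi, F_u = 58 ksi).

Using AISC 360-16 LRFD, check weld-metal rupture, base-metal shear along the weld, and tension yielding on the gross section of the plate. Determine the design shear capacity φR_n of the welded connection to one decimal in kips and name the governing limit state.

Weld metal: throat = 0.707×0.3125 = 0.22094 in, L = 6.75 in. φR_n = 0.75 × 0.6 × 80 × 0.22094 × 6.75 = 53.7 kips.
Base metal shear (0.375 in plate): yield φR_n = 1.0×0.6×36×0.375×6.75 = 54.7 kips; rupture φR_n = 0.75×0.6×58×0.375×6.75 = 66.1 kips; take 54.7 kips (yield).
Tension yield (gross): A_g = 4×0.375 = 1.5 in². φR_n = 0.90 × 36 × 1.5 = 48.6 kips.
Governing: min(53.7, 54.7, 48.6) = 48.6 kips → gross-section yield.

48.6 kips (gross-section yield governs)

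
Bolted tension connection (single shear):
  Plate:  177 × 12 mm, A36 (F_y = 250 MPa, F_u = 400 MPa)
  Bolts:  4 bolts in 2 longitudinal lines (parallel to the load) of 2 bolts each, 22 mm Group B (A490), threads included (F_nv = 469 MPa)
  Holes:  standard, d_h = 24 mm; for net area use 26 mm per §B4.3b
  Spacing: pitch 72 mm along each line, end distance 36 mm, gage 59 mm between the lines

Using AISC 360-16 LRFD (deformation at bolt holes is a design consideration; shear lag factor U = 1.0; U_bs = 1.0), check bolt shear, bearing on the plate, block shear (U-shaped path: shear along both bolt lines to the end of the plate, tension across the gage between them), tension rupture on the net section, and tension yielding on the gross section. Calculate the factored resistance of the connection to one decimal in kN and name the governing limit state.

Bolt shear: A_b = π(22)²/4 = 380.13 mm². φR_n = 0.75 × 469 × 380.13 × 4 × 1 = 534.8 kN.
Bearing (12 mm plate, F_u = 400 MPa): end bolts L_c = 36 − 24/2 = 24, R_n = min(1.2×24×12×400, 2.4×22×12×400) = 138.24 kN/bolt; interior L_c = 72 − 24 = 48, R_n = 253.44 kN/bolt. φR_n = 0.75 × (2×138.24 + 2×253.44) = 587.5 kN.
Block shear: shear path 2×[36+1×72] = 2×108 mm, A_gv = 2592, A_nv = 2×(108 − 1.5×26)×12 = 1656 mm²; tension across gage: (59 − 1×26)×12 = 396 mm². R_n = min(0.6×400×1656, 0.6×250×2592) + 1.0×400×396 = min(397.44, 388.8) + 158.4 = 547.2 kN. φR_n = 0.75 × 547.2 = 410.4 kN.
Tension rupture (net): A_n = (177 − 2×26)×12 = 1500 mm² (U = 1.0, A_e = A_n). φR_n = 0.75 × 400 × 1500 = 450.0 kN.
Tension yield (gross): A_g = 177×12 = 2124 mm². φR_n = 0.90 × 250 × 2124 = 477.9 kN.
Governing: min(534.8, 587.5, 410.4, 450.0, 477.9) = 410.4 kN → block shear.

410.4 kN (block shear governs)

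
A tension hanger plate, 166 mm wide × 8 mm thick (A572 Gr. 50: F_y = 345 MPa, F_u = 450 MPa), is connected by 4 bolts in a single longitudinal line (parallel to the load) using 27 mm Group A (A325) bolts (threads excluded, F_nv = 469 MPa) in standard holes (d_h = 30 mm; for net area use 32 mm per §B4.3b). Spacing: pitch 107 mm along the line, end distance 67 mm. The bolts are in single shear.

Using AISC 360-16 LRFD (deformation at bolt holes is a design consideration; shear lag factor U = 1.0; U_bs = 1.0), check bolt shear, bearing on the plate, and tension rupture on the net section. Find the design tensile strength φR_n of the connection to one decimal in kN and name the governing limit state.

Bolt shear: A_b = π(27)²/4 = 572.56 mm². φR_n = 0.75 × 469 × 572.56 × 4 × 1 = 805.6 kN.
Bearing (8 mm plate, F_u = 450 MPa): end bolts L_c = 67 − 30/2 = 52, R_n = min(1.2×52×8×450, 2.4×27×8×450) = 224.64 kN/bolt; interior L_c = 107 − 30 = 77, R_n = 233.28 kN/bolt. φR_n = 0.75 × (1×224.64 + 3×233.28) = 693.4 kN.
Tension rupture (net): A_n = (166 − 1×32)×8 = 1072 mm² (U = 1.0, A_e = A_n). φR_n = 0.75 × 450 × 1072 = 361.8 kN.
Governing: min(805.6, 693.4, 361.8) = 361.8 kN → net-section rupture.

361.8 kN (net-section rupture governs)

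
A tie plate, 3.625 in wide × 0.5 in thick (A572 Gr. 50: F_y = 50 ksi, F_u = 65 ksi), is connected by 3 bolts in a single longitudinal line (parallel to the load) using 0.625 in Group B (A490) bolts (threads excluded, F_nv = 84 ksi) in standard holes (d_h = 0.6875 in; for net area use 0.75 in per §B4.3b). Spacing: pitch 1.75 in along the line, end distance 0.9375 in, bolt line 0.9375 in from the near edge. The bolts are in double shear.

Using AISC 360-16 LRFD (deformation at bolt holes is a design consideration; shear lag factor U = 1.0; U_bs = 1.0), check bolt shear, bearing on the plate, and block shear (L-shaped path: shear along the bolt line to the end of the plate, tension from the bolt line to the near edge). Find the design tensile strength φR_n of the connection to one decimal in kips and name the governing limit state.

Bolt shear: A_b = π(0.625)²/4 = 0.3068 in². φR_n = 0.75 × 84 × 0.3068 × 3 × 2 = 116.0 kips.
Bearing (0.5 in plate, F_u = 65 ksi): end bolts L_c = 0.9375 − 0.6875/2 = 0.59375, R_n = min(1.2×0.59375×0.5×65, 2.4×0.625×0.5×65) = 23.156 kips/bolt; interior L_c = 1.75 − 0.6875 = 1.0625, R_n = 41.438 kips/bolt. φR_n = 0.75 × (1×23.156 + 2×41.438) = 79.5 kips.
Block shear: shear path 1×[0.9375+2×1.75] = 1×4.4375 in, A_gv = 2.2188, A_nv = 1×(4.4375 − 2.5×0.75)×0.5 = 1.2813 in²; tension to near edge: (0.9375 − 0.5×0.75)×0.5 = 0.28125 in². R_n = min(0.6×65×1.2813, 0.6×50×2.2188) + 1.0×65×0.28125 = min(49.971, 66.564) + 18.281 = 68.252 kips. φR_n = 0.75 × 68.252 = 51.2 kips.
Governing: min(116.0, 79.5, 51.2) = 51.2 kips → block shear.

51.2 kips (block shear governs)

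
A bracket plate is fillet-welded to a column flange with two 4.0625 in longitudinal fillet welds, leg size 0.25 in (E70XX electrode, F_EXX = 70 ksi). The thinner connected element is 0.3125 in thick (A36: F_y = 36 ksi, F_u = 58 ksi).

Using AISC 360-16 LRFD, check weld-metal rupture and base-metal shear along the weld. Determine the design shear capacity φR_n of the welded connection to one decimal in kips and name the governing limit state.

Weld metal: throat = 0.707×0.25 = 0.17675 in, L = 2×4.0625 = 8.125 in. φR_n = 0.75 × 0.6 × 70 × 0.17675 × 8.125 = 45.2 kips.
Base metal shear (0.3125 in plate): yield φR_n = 1.0×0.6×36×0.3125×8.125 = 54.8 kips; rupture φR_n = 0.75×0.6×58×0.3125×8.125 = 66.3 kips; take 54.8 kips (yield).
Governing: min(45.2, 54.8) = 45.2 kips → weld metal.

45.2 kips (weld metal governs)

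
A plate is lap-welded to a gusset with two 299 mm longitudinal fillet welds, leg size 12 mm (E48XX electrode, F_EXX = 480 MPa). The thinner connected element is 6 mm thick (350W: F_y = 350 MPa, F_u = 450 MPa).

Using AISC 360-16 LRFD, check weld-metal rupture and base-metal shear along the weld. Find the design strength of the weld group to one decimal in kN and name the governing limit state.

Weld metal: throat = 0.707×12 = 8.484 mm, L = 2×299 = 598 mm. φR_n = 0.75 × 0.6 × 480 × 8.484 × 598 = 1095.9 kN.
Base metal shear (6 mm plate): yield φR_n = 1.0×0.6×350×6×598 = 753.5 kN; rupture φR_n = 0.75×0.6×450×6×598 = 726.6 kN; take 726.6 kN (rupture).
Governing: min(1095.9, 726.6) = 726.6 kN → base-metal shear.

726.6 kN (base-metal shear governs)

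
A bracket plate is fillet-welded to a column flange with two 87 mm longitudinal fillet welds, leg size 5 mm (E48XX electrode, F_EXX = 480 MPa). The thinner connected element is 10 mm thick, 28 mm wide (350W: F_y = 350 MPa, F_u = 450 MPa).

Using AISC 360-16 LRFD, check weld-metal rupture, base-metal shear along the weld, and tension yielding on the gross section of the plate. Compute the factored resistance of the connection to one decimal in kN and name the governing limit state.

Weld metal: throat = 0.707×5 = 3.535 mm, L = 2×87 = 174 mm. φR_n = 0.75 × 0.6 × 480 × 3.535 × 174 = 132.9 kN.
Base metal shear (10 mm plate): yield φR_n = 1.0×0.6×350×10×174 = 365.4 kN; rupture φR_n = 0.75×0.6×450×10×174 = 352.4 kN; take 352.4 kN (rupture).
Tension yield (gross): A_g = 28×10 = 280 mm². φR_n = 0.90 × 350 × 280 = 88.2 kN.
Governing: min(132.9, 352.4, 88.2) = 88.2 kN → gross-section yield.

88.2 kN (gross-section yield governs)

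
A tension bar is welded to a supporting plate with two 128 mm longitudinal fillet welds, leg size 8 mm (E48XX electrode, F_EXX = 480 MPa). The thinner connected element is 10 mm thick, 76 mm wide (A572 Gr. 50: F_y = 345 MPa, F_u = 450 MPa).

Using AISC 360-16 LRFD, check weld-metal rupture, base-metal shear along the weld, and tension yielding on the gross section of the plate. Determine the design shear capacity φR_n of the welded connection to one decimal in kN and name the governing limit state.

236.0 kN (gross-section yield governs)

Weld metal: throat = 0.707×8 = 5.656 mm, L = 2×128 = 256 mm. φR_n = 0.75 × 0.6 × 480 × 5.656 × 256 = 312.8 kN.
Base metal shear (10 mm plate): yield φR_n = 1.0×0.6×345×10×256 = 529.9 kN; rupture φR_n = 0.75×0.6×450×10×256 = 518.4 kN; take 518.4 kN (rupture).
Tension yield (gross): A_g = 76×10 = 760 mm². φR_n = 0.90 × 345 × 760 = 236.0 kN.
Governing: min(312.8, 518.4, 236.0) = 236.0 kN → gross-section yield.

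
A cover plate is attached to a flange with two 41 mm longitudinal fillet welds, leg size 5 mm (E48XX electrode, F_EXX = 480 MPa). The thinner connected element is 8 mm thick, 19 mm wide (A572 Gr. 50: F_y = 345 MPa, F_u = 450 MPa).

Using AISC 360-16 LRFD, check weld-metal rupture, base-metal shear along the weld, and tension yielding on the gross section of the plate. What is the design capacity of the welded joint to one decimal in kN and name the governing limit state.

Weld metal: throat = 0.707×5 = 3.535 mm, L = 2×41 = 82 mm. φR_n = 0.75 × 0.6 × 480 × 3.535 × 82 = 62.6 kN.
Base metal shear (8 mm plate): yield φR_n = 1.0×0.6×345×8×82 = 135.8 kN; rupture φR_n = 0.75×0.6×450×8×82 = 132.8 kN; take 132.8 kN (rupture).
Tension yield (gross): A_g = 19×8 = 152 mm². φR_n = 0.90 × 345 × 152 = 47.2 kN.
Governing: min(62.6, 132.8, 47.2) = 47.2 kN → gross-section yield.

47.2 kN (gross-section yield governs)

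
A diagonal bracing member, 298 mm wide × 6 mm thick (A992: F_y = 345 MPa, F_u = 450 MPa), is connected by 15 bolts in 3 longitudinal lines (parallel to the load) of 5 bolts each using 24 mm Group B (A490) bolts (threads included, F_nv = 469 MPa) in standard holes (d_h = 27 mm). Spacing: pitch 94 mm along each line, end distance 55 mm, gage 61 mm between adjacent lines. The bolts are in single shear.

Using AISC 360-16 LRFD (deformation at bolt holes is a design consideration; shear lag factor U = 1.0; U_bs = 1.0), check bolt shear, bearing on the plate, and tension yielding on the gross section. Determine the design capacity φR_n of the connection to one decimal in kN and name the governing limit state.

Bolt shear: A_b = π(24)²/4 = 452.39 mm². φR_n = 0.75 × 469 × 452.39 × 15 × 1 = 2386.9 kN.
Bearing (6 mm plate, F_u = 450 MPa): end bolts L_c = 55 − 27/2 = 41.5, R_n = min(1.2×41.5×6×450, 2.4×24×6×450) = 134.46 kN/bolt; interior L_c = 94 − 27 = 67, R_n = 155.52 kN/bolt. φR_n = 0.75 × (3×134.46 + 12×155.52) = 1702.2 kN.
Tension yield (gross): A_g = 298×6 = 1788 mm². φR_n = 0.90 × 345 × 1788 = 555.2 kN.
Governing: min(2386.9, 1702.2, 555.2) = 555.2 kN → gross-section yield.

555.2 kN (gross-section yield governs)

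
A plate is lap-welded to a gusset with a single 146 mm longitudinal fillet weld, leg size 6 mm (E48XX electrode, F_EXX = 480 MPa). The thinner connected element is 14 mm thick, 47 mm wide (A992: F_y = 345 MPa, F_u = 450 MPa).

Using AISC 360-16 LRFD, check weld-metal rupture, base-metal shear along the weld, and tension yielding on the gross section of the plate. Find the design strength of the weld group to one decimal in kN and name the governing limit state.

133.8 kN (weld metal governs)

Weld metal: throat = 0.707×6 = 4.242 mm, L = 146 mm. φR_n = 0.75 × 0.6 × 480 × 4.242 × 146 = 133.8 kN.
Base metal shear (14 mm plate): yield φR_n = 1.0×0.6×345×14×146 = 423.1 kN; rupture φR_n = 0.75×0.6×450×14×146 = 413.9 kN; take 413.9 kN (rupture).
Tension yield (gross): A_g = 47×14 = 658 mm². φR_n = 0.90 × 345 × 658 = 204.3 kN.
Governing: min(133.8, 413.9, 204.3) = 133.8 kN → weld metal.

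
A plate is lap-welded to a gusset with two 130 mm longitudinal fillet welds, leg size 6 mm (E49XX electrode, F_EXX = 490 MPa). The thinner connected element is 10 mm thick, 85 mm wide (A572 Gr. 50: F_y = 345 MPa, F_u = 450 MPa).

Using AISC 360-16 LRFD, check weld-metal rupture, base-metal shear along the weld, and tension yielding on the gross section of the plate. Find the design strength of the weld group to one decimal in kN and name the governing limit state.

243.2 kN (weld metal governs)

Weld metal: throat = 0.707×6 = 4.242 mm, L = 2×130 = 260 mm. φR_n = 0.75 × 0.6 × 490 × 4.242 × 260 = 243.2 kN.
Base metal shear (10 mm plate): yield φR_n = 1.0×0.6×345×10×260 = 538.2 kN; rupture φR_n = 0.75×0.6×450×10×260 = 526.5 kN; take 526.5 kN (rupture).
Tension yield (gross): A_g = 85×10 = 850 mm². φR_n = 0.90 × 345 × 850 = 263.9 kN.
Governing: min(243.2, 526.5, 263.9) = 243.2 kN → weld metal.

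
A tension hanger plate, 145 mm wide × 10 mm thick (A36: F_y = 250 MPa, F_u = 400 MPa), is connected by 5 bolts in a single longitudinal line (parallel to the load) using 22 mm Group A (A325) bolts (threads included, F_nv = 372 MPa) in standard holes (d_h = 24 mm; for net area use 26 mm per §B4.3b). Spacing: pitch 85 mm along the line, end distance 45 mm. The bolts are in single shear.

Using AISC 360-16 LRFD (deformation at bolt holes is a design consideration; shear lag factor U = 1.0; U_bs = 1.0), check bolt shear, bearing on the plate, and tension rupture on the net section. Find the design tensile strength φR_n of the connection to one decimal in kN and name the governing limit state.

357.0 kN (net-section rupture governs)

Bolt shear: A_b = π(22)²/4 = 380.13 mm². φR_n = 0.75 × 372 × 380.13 × 5 × 1 = 530.3 kN.
Bearing (10 mm plate, F_u = 400 MPa): end bolts L_c = 45 − 24/2 = 33, R_n = min(1.2×33×10×400, 2.4×22×10×400) = 158.4 kN/bolt; interior L_c = 85 − 24 = 61, R_n = 211.2 kN/bolt. φR_n = 0.75 × (1×158.4 + 4×211.2) = 752.4 kN.
Tension rupture (net): A_n = (145 − 1×26)×10 = 1190 mm² (U = 1.0, A_e = A_n). φR_n = 0.75 × 400 × 1190 = 357.0 kN.
Governing: min(530.3, 752.4, 357.0) = 357.0 kN → net-section rupture.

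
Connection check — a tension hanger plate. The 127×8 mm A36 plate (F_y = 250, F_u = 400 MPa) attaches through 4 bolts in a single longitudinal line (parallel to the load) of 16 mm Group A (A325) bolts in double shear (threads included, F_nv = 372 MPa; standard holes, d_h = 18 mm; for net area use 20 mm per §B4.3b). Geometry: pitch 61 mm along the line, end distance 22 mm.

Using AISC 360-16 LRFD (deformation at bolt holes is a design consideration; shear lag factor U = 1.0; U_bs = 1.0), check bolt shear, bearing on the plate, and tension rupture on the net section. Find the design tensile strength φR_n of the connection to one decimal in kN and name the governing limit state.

256.8 kN (net-section rupture governs)

Bolt shear: A_b = π(16)²/4 = 201.06 mm². φR_n = 0.75 × 372 × 201.06 × 4 × 2 = 448.8 kN.
Bearing (8 mm plate, F_u = 400 MPa): end bolts L_c = 22 − 18/2 = 13, R_n = min(1.2×13×8×400, 2.4×16×8×400) = 49.92 kN/bolt; interior L_c = 61 − 18 = 43, R_n = 122.88 kN/bolt. φR_n = 0.75 × (1×49.92 + 3×122.88) = 313.9 kN.
Tension rupture (net): A_n = (127 − 1×20)×8 = 856 mm² (U = 1.0, A_e = A_n). φR_n = 0.75 × 400 × 856 = 256.8 kN.
Governing: min(448.8, 313.9, 256.8) = 256.8 kN → net-section rupture.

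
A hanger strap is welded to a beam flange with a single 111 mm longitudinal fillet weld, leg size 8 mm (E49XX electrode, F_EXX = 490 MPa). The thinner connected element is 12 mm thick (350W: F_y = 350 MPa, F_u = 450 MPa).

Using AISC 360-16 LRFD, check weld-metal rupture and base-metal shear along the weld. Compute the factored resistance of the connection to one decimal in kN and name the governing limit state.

Weld metal: throat = 0.707×8 = 5.656 mm, L = 111 mm. φR_n = 0.75 × 0.6 × 490 × 5.656 × 111 = 138.4 kN.
Base metal shear (12 mm plate): yield φR_n = 1.0×0.6×350×12×111 = 279.7 kN; rupture φR_n = 0.75×0.6×450×12×111 = 269.7 kN; take 269.7 kN (rupture).
Governing: min(138.4, 269.7) = 138.4 kN → weld metal.

138.4 kN (weld metal governs)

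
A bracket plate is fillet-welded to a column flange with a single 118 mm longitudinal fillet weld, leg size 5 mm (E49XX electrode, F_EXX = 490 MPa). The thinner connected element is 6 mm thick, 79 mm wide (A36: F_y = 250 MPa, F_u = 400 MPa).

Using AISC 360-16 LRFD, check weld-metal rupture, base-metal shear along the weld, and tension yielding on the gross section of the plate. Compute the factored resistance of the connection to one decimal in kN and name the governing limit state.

92.0 kN (weld metal governs)

Weld metal: throat = 0.707×5 = 3.535 mm, L = 118 mm. φR_n = 0.75 × 0.6 × 490 × 3.535 × 118 = 92.0 kN.
Base metal shear (6 mm plate): yield φR_n = 1.0×0.6×250×6×118 = 106.2 kN; rupture φR_n = 0.75×0.6×400×6×118 = 127.4 kN; take 106.2 kN (yield).
Tension yield (gross): A_g = 79×6 = 474 mm². φR_n = 0.90 × 250 × 474 = 106.7 kN.
Governing: min(92.0, 106.2, 106.7) = 92.0 kN → weld metal.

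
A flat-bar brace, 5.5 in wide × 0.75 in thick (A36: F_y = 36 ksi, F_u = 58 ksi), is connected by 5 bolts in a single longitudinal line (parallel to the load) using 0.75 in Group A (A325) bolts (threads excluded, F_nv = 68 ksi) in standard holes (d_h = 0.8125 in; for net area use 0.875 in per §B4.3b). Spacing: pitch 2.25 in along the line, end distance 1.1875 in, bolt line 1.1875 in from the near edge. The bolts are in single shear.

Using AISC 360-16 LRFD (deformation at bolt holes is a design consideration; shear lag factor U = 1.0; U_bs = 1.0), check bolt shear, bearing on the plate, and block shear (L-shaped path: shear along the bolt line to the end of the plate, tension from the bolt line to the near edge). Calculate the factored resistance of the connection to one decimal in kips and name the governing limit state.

112.7 kips (bolt shear governs)

Bolt shear: A_b = π(0.75)²/4 = 0.44179 in². φR_n = 0.75 × 68 × 0.44179 × 5 × 1 = 112.7 kips.
Bearing (0.75 in plate, F_u = 58 ksi): end bolts L_c = 1.1875 − 0.8125/2 = 0.78125, R_n = min(1.2×0.78125×0.75×58, 2.4×0.75×0.75×58) = 40.781 kips/bolt; interior L_c = 2.25 − 0.8125 = 1.4375, R_n = 75.038 kips/bolt. φR_n = 0.75 × (1×40.781 + 4×75.038) = 255.7 kips.
Block shear: shear path 1×[1.1875+4×2.25] = 1×10.1875 in, A_gv = 7.6406, A_nv = 1×(10.1875 − 4.5×0.875)×0.75 = 4.6875 in²; tension to near edge: (1.1875 − 0.5×0.875)×0.75 = 0.5625 in². R_n = min(0.6×58×4.6875, 0.6×36×7.6406) + 1.0×58×0.5625 = min(163.13, 165.04) + 32.625 = 195.76 kips. φR_n = 0.75 × 195.76 = 146.8 kips.
Governing: min(112.7, 255.7, 146.8) = 112.7 kips → bolt shear.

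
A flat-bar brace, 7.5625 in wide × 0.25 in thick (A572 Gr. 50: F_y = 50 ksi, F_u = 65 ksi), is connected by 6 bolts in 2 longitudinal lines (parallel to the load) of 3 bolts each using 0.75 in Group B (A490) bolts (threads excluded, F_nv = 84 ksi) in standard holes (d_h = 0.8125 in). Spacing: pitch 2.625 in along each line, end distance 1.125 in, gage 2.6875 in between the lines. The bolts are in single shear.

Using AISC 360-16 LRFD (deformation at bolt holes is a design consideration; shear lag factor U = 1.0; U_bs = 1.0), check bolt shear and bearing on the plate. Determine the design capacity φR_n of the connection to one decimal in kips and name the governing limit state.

108.8 kips (bearing governs)

Bolt shear: A_b = π(0.75)²/4 = 0.44179 in². φR_n = 0.75 × 84 × 0.44179 × 6 × 1 = 167.0 kips.
Bearing (0.25 in plate, F_u = 65 ksi): end bolts L_c = 1.125 − 0.8125/2 = 0.71875, R_n = min(1.2×0.71875×0.25×65, 2.4×0.75×0.25×65) = 14.016 kips/bolt; interior L_c = 2.625 − 0.8125 = 1.8125, R_n = 29.25 kips/bolt. φR_n = 0.75 × (2×14.016 + 4×29.25) = 108.8 kips.
Governing: min(167.0, 108.8) = 108.8 kips → bearing.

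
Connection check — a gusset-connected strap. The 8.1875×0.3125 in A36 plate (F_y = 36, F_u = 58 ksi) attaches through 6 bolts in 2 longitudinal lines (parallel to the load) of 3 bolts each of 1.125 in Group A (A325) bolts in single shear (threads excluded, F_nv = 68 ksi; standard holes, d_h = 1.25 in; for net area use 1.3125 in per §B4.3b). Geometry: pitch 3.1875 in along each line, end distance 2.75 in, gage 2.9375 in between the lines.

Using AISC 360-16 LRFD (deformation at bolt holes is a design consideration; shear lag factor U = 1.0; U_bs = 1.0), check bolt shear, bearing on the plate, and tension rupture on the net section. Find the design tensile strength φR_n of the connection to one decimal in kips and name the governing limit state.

75.6 kips (net-section rupture governs)

Bolt shear: A_b = π(1.125)²/4 = 0.99402 in². φR_n = 0.75 × 68 × 0.99402 × 6 × 1 = 304.2 kips.
Bearing (0.3125 in plate, F_u = 58 ksi): end bolts L_c = 2.75 − 1.25/2 = 2.125, R_n = min(1.2×2.125×0.3125×58, 2.4×1.125×0.3125×58) = 46.219 kips/bolt; interior L_c = 3.1875 − 1.25 = 1.9375, R_n = 42.141 kips/bolt. φR_n = 0.75 × (2×46.219 + 4×42.141) = 195.8 kips.
Tension rupture (net): A_n = (8.1875 − 2×1.3125)×0.3125 = 1.7383 in² (U = 1.0, A_e = A_n). φR_n = 0.75 × 58 × 1.7383 = 75.6 kips.
Governing: min(304.2, 195.8, 75.6) = 75.6 kips → net-section rupture.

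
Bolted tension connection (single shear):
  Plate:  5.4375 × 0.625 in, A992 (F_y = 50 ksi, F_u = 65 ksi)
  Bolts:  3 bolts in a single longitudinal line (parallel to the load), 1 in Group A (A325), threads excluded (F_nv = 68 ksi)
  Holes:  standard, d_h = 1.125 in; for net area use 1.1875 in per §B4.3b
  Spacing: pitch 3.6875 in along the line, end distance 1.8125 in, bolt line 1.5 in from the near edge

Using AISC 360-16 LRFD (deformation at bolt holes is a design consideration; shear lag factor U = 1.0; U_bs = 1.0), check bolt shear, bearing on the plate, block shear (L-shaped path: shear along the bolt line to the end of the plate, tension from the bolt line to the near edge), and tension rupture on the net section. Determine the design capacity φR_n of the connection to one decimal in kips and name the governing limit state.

Bolt shear: A_b = π(1)²/4 = 0.7854 in². φR_n = 0.75 × 68 × 0.7854 × 3 × 1 = 120.2 kips.
Bearing (0.625 in plate, F_u = 65 ksi): end bolts L_c = 1.8125 − 1.125/2 = 1.25, R_n = min(1.2×1.25×0.625×65, 2.4×1×0.625×65) = 60.938 kips/bolt; interior L_c = 3.6875 − 1.125 = 2.5625, R_n = 97.5 kips/bolt. φR_n = 0.75 × (1×60.938 + 2×97.5) = 192.0 kips.
Block shear: shear path 1×[1.8125+2×3.6875] = 1×9.1875 in, A_gv = 5.7422, A_nv = 1×(9.1875 − 2.5×1.1875)×0.625 = 3.8867 in²; tension to near edge: (1.5 − 0.5×1.1875)×0.625 = 0.56641 in². R_n = min(0.6×65×3.8867, 0.6×50×5.7422) + 1.0×65×0.56641 = min(151.58, 172.27) + 36.817 = 188.4 kips. φR_n = 0.75 × 188.4 = 141.3 kips.
Tension rupture (net): A_n = (5.4375 − 1×1.1875)×0.625 = 2.6563 in² (U = 1.0, A_e = A_n). φR_n = 0.75 × 65 × 2.6563 = 129.5 kips.
Governing: min(120.2, 192.0, 141.3, 129.5) = 120.2 kips → bolt shear.

120.2 kips (bolt shear governs)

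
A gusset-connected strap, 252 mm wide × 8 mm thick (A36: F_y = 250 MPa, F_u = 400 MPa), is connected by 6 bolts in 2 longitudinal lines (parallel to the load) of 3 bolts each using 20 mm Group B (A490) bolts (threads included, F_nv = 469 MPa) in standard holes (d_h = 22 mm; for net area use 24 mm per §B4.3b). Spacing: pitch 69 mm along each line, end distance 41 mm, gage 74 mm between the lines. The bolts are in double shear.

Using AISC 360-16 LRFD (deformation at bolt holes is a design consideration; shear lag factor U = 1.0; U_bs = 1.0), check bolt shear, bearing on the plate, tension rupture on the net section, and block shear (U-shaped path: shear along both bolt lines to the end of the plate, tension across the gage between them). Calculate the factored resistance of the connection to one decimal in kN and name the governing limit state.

Bolt shear: A_b = π(20)²/4 = 314.16 mm². φR_n = 0.75 × 469 × 314.16 × 6 × 2 = 1326.1 kN.
Bearing (8 mm plate, F_u = 400 MPa): end bolts L_c = 41 − 22/2 = 30, R_n = min(1.2×30×8×400, 2.4×20×8×400) = 115.2 kN/bolt; interior L_c = 69 − 22 = 47, R_n = 153.6 kN/bolt. φR_n = 0.75 × (2×115.2 + 4×153.6) = 633.6 kN.
Tension rupture (net): A_n = (252 − 2×24)×8 = 1632 mm² (U = 1.0, A_e = A_n). φR_n = 0.75 × 400 × 1632 = 489.6 kN.
Block shear: shear path 2×[41+2×69] = 2×179 mm, A_gv = 2864, A_nv = 2×(179 − 2.5×24)×8 = 1904 mm²; tension across gage: (74 − 1×24)×8 = 400 mm². R_n = min(0.6×400×1904, 0.6×250×2864) + 1.0×400×400 = min(456.96, 429.6) + 160 = 589.6 kN. φR_n = 0.75 × 589.6 = 442.2 kN.
Governing: min(1326.1, 633.6, 489.6, 442.2) = 442.2 kN → block shear.

442.2 kN (block shear governs)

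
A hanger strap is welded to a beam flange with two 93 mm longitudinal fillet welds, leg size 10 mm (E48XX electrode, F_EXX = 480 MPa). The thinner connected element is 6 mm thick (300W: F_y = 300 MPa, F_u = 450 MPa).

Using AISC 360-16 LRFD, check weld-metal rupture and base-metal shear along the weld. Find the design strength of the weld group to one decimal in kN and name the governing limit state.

Weld metal: throat = 0.707×10 = 7.07 mm, L = 2×93 = 186 mm. φR_n = 0.75 × 0.6 × 480 × 7.07 × 186 = 284.0 kN.
Base metal shear (6 mm plate): yield φR_n = 1.0×0.6×300×6×186 = 200.9 kN; rupture φR_n = 0.75×0.6×450×6×186 = 226.0 kN; take 200.9 kN (yield).
Governing: min(284.0, 200.9) = 200.9 kN → base-metal shear.

200.9 kN (base-metal shear governs)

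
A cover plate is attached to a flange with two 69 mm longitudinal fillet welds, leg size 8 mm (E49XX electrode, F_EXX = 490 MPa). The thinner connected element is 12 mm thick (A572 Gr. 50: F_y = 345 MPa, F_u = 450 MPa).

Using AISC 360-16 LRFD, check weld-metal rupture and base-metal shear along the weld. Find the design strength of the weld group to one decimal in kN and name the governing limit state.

172.1 kN (weld metal governs)

Weld metal: throat = 0.707×8 = 5.656 mm, L = 2×69 = 138 mm. φR_n = 0.75 × 0.6 × 490 × 5.656 × 138 = 172.1 kN.
Base metal shear (12 mm plate): yield φR_n = 1.0×0.6×345×12×138 = 342.8 kN; rupture φR_n = 0.75×0.6×450×12×138 = 335.3 kN; take 335.3 kN (rupture).
Governing: min(172.1, 335.3) = 172.1 kN → weld metal.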